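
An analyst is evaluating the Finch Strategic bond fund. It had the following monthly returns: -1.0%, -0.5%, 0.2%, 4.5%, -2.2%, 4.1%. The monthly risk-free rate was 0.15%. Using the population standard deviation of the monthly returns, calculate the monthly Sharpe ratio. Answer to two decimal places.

0.28

μ = (-1 − 0.5 + 0.2 + 4.5 − 2.2 + 4.1) / 6 = 5.10 / 6 = 0.8500%
Σ(r − μ)² = 38.8550; population σ = √(38.8550/6) = 2.5448%
Sharpe = (μ − rf) / σ = (0.8500 − 0.15) / 2.5448 = 0.7000 / 2.5448 = 0.2751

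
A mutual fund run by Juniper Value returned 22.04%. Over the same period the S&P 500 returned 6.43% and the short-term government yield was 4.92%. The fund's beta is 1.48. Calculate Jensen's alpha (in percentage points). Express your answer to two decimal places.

CAPM expected return = Rf + β(Rm − Rf) = 4.92% + 1.48 × (6.43% − 4.92%) = 4.92 + 1.48 × 1.51 = 7.1548%
Jensen's α = Rp − E[R] = 22.04% − 7.1548% = 14.8852

14.89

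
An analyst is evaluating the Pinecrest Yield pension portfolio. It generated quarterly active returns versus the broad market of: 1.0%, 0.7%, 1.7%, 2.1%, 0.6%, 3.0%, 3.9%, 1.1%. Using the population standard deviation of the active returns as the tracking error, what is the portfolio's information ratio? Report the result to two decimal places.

Mean return r̄ = 14.10 / 8 = 1.7625%
Population σ = √[Σ(r − r̄)² / 8] = √[9.7188 / 8] = √1.2149 = 1.1022%
IR = r̄ / tracking error = 1.7625 / 1.1022 = 1.5991

1.60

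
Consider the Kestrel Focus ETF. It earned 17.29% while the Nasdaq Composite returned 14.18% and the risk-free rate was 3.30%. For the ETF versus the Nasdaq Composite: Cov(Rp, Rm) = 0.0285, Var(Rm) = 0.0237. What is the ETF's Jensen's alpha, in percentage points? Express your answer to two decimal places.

0.91

β = Cov / Var = 0.0285 / 0.0237 = 1.2025
E[R] = Rf + β(Rm − Rf) = 3.30% + 1.2025 × (14.18% − 3.30%) = 16.3832%
α = Rp − E[R] = 17.29% − 16.3832% = 0.9068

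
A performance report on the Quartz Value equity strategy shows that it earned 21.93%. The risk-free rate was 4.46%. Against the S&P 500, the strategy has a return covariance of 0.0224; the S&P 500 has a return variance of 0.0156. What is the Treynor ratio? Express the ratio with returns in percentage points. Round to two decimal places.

12.17

β = Cov / Var = 0.0224 / 0.0156 = 1.4359
Treynor = (Rp − Rf) / β = (21.93% − 4.46%) / 1.4359 = 17.47 / 1.4359 = 12.1666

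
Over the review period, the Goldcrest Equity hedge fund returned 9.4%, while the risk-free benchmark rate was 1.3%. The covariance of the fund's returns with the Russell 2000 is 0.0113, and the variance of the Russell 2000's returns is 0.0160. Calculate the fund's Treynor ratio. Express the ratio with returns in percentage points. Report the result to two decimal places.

β = Cov / Var = 0.0113 / 0.0160 = 0.7063
Treynor = (Rp − Rf) / β = (9.4% − 1.3%) / 0.7063 = 8.10 / 0.7063 = 11.4682

11.47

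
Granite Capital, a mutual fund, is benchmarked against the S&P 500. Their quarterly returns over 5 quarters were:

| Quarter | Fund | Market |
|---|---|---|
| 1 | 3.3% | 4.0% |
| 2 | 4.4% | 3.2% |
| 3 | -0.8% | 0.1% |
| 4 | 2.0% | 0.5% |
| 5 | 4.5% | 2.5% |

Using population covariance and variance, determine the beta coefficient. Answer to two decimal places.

1.03

r̄p = 2.6800%,  r̄m = 2.0600%
Cov = Σ(rp − r̄p)(rm − r̄m) / 5 = 2.3692
Var(rm) = Σ(rm − r̄m)² / 5 = 2.3064
β = Cov / Var = 2.3692 / 2.3064 = 1.0272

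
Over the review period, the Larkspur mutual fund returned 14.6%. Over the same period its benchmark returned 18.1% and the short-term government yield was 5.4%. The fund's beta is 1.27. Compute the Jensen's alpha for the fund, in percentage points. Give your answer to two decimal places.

CAPM expected return = Rf + β(Rm − Rf) = 5.4% + 1.27 × (18.1% − 5.4%) = 5.4 + 1.27 × 12.70 = 21.5290%
Jensen's α = Rp − E[R] = 14.6% − 21.5290% = -6.9290

-6.93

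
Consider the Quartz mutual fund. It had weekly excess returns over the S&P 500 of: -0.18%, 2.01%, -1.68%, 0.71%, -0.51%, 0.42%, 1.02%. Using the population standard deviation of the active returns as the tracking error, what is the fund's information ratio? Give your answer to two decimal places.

r̄ = (-0.18 + 2.01 − 1.68 + 0.71 − 0.51 + 0.42 + 1.02) / 7 = 0.2557%
Σ(r − r̄)² = (-0.18 − 0.2557)² + (2.01 − 0.2557)² + (-1.68 − 0.2557)² + … = 8.4182
population σ = √(8.4182 / 7) = √1.2026 = 1.0966%
IR = r̄ / tracking error = 0.2557 / 1.0966 = 0.2332

0.23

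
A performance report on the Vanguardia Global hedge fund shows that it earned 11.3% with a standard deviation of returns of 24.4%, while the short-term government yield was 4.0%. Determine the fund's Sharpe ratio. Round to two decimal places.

Sharpe = (Rp − Rf) / σp = (11.3% − 4.0%) / 24.4% = 7.30% / 24.4% = 0.2992

0.30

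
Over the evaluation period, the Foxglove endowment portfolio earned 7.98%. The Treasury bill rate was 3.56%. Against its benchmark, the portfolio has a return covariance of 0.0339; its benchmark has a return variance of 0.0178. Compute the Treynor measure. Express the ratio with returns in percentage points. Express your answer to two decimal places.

β = Cov / Var = 0.0339 / 0.0178 = 1.9045
Treynor = (Rp − Rf) / β = (7.98% − 3.56%) / 1.9045 = 4.42 / 1.9045 = 2.3208

2.32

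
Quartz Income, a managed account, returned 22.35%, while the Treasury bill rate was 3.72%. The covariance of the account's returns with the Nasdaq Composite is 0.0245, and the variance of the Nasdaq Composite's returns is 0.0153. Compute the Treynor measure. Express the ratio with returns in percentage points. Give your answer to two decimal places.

11.63

β = Cov / Var = 0.0245 / 0.0153 = 1.6013
Treynor = (Rp − Rf) / β = (22.35% − 3.72%) / 1.6013 = 18.63 / 1.6013 = 11.6343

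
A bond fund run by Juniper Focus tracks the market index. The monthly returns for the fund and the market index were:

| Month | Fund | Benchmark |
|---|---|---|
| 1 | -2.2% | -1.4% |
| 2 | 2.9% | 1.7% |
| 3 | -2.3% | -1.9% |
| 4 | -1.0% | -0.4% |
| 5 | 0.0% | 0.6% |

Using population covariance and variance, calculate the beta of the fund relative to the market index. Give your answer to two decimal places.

1.40

r̄p = -0.5200%,  r̄m = -0.2800%
Cov = Σ(rp − r̄p)(rm − r̄m) / 5 = 2.4104
Var(rm) = Σ(rm − r̄m)² / 5 = 1.7176
β = Cov / Var = 2.4104 / 1.7176 = 1.4034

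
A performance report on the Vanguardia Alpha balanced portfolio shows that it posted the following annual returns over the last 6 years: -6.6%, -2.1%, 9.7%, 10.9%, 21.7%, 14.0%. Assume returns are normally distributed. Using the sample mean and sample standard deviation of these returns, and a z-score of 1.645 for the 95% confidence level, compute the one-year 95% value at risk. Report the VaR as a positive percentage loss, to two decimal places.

r̄ = (-6.6 − 2.1 + 9.7 + 10.9 + 21.7 + 14) / 6 = 7.9333%
Σ(r − r̄)² = (-6.6 − 7.9333)² + (-2.1 − 7.9333)² + … = 550.1333
σ = √[550.1333 / 5] = 10.4894%
VaR = −(r̄ − z·σ) = −(7.9333 − 1.645 × 10.4894) = −(-9.3218) = 9.3218%

9.32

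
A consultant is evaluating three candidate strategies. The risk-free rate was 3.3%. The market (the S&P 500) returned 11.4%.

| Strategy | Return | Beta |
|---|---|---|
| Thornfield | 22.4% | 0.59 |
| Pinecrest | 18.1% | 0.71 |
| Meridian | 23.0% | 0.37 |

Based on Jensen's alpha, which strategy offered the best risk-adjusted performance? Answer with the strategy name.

Thornfield: α = 22.4% − [3.3% + 0.59 × (11.4% − 3.3%)] = 14.321
Pinecrest: α = 18.1% − [3.3% + 0.71 × (11.4% − 3.3%)] = 9.049
Meridian: α = 23.0% − [3.3% + 0.37 × (11.4% − 3.3%)] = 16.703
Highest: Meridian (16.703).

Meridian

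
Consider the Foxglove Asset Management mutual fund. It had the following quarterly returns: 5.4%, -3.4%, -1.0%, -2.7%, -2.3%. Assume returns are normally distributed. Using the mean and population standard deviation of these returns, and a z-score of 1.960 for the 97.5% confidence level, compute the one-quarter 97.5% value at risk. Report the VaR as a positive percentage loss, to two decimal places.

μ = (5.4 − 3.4 − 1 − 2.7 − 2.3) / 5 = -4.00 / 5 = -0.8000%
Σ(r − μ)² = (5.4 − (-0.8000))² + (-3.4 − (-0.8000))² + … = 51.1000
σ = √[51.1000 / 5] = 3.1969%
VaR = −(μ − z·σ) = −(-0.8000 − 1.960 × 3.1969) = −(-7.0659) = 7.0659%

7.07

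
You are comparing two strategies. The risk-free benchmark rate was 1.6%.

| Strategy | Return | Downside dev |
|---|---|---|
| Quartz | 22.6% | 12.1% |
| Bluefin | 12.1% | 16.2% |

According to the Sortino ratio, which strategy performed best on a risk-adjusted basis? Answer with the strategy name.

Quartz

Quartz: Sortino ratio = (22.6% − 1.6%) / 12.1% = 1.736
Bluefin: Sortino ratio = (12.1% − 1.6%) / 16.2% = 0.648
Highest: Quartz (1.736).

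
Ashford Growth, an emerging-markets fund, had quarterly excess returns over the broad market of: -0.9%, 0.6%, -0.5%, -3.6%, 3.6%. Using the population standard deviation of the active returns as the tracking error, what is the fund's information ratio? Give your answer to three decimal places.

-0.069

μ = (-0.9 + 0.6 − 0.5 − 3.6 + 3.6) / 5 = -0.1600%
Σ(r − μ)² = (-0.9 − (-0.1600))² + (0.6 − (-0.1600))² + (-0.5 − (-0.1600))² + … = 27.2120
population σ = √(27.2120 / 5) = √5.4424 = 2.3329%
IR = μ / tracking error = -0.1600 / 2.3329 = -0.0686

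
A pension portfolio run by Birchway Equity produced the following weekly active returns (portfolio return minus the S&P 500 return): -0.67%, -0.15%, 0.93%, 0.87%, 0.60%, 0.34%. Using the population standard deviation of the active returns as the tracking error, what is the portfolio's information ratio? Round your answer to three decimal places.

r̄ = (-0.67 − 0.15 + 0.93 + 0.87 + 0.6 + 0.34) / 6 = 1.920 / 6 = 0.3200%
Σ(r − r̄)² = (-0.67 − 0.3200)² + (-0.15 − 0.3200)² + (0.93 − 0.3200)² + … = 1.9544
population σ = √(1.9544 / 6) = √0.3257 = 0.5707%
IR = r̄ / tracking error = 0.3200 / 0.5707 = 0.5607

0.561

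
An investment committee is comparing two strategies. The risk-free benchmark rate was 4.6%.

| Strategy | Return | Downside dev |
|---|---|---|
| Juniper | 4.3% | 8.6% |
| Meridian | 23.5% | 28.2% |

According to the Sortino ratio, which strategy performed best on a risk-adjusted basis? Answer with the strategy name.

Meridian

Juniper: Sortino ratio = (4.3% − 4.6%) / 8.6% = -0.035
Meridian: Sortino ratio = (23.5% − 4.6%) / 28.2% = 0.670
Highest: Meridian (0.670).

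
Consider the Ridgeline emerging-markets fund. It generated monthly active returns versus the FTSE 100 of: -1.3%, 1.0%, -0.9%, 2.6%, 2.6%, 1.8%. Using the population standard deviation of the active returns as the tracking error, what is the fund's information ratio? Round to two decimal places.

Mean return r̄ = 5.80 / 6 = 0.9667%
Population std dev = √[14.6533 / 6] = 1.5628%
IR = r̄ / tracking error = 0.9667 / 1.5628 = 0.6186

0.62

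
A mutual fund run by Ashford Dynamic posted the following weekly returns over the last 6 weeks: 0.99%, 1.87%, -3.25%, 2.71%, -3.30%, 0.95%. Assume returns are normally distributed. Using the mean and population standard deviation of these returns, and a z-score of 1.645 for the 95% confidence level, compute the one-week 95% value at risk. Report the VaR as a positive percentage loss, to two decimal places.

μ = (0.99 + 1.87 − 3.25 + 2.71 − 3.3 + 0.95) / 6 = -0.030 / 6 = -0.0050%
Population σ = √[Σ(r − μ)² / 6] = √[34.1760 / 6] = √5.6960 = 2.3866%
VaR = −(μ − z·σ) = −(-0.0050 − 1.645 × 2.3866) = −(-3.9310) = 3.9310%

3.93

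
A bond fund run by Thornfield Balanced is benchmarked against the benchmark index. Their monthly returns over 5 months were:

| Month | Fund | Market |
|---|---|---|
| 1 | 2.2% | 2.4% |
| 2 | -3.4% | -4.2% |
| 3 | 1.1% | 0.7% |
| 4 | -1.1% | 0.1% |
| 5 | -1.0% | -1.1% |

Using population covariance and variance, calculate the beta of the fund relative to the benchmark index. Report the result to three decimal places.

0.842

r̄p = -0.4400%,  r̄m = -0.4200%
Cov = Σ(rp − r̄p)(rm − r̄m) / 5 = 4.0792
Var(rm) = Σ(rm − r̄m)² / 5 = 4.8456
β = Cov / Var = 4.0792 / 4.8456 = 0.8418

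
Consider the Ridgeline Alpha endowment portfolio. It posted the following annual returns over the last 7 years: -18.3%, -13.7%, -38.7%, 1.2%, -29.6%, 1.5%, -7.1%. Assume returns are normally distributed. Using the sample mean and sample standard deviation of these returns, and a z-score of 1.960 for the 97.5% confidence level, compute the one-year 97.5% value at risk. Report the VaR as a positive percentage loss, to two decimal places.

44.73

r̄ = (-18.3 − 13.7 − 38.7 + 1.2 − 29.6 + 1.5 − 7.1) / 7 = -104.70 / 7 = -14.9571%
Σ(r − r̄)² = 1384.5171; sample σ = √(1384.5171/6) = 15.1906%
VaR = −(r̄ − z·σ) = −(-14.9571 − 1.960 × 15.1906) = −(-44.7307) = 44.7307%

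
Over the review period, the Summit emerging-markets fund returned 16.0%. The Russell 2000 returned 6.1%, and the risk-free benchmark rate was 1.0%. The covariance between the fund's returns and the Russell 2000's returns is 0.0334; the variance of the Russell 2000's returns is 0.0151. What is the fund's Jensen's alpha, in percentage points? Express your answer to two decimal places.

3.72

β = Cov / Var = 0.0334 / 0.0151 = 2.2119
E[R] = Rf + β(Rm − Rf) = 1.0% + 2.2119 × (6.1% − 1.0%) = 12.2807%
α = Rp − E[R] = 16.0% − 12.2807% = 3.7193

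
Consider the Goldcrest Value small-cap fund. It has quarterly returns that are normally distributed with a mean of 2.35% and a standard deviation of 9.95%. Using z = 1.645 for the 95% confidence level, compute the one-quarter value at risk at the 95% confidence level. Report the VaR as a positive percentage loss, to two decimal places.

VaR (as % loss) = −(μ − z·σ) = −(2.35% − 1.645 × 9.95%) = −(-14.01775%) = 14.01775%

14.02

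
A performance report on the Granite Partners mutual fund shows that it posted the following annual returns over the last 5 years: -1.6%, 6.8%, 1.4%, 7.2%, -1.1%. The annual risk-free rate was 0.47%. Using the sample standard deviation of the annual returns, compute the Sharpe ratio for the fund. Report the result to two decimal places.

0.49

r̄ = (-1.6 + 6.8 + 1.4 + 7.2 − 1.1) / 5 = 12.70 / 5 = 2.5400%
Sample std dev = √[71.5520 / 4] = 4.2294%
Sharpe = (r̄ − rf) / σ = (2.5400 − 0.47) / 4.2294 = 2.0700 / 4.2294 = 0.4894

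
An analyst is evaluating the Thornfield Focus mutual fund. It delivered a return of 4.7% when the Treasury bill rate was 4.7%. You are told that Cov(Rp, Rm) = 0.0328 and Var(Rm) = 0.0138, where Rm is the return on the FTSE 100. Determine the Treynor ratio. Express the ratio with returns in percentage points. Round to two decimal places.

0.00

β = Cov / Var = 0.0328 / 0.0138 = 2.3768
Treynor = (Rp − Rf) / β = (4.7% − 4.7%) / 2.3768 = 0.00 / 2.3768 = 0.0000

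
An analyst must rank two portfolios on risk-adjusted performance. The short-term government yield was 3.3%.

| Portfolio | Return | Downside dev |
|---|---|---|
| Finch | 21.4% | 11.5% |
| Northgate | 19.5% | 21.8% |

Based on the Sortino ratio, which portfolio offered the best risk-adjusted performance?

Finch: Sortino ratio = (21.4% − 3.3%) / 11.5% = 1.574
Northgate: Sortino ratio = (19.5% − 3.3%) / 21.8% = 0.743
Highest: Finch (1.574).

Finch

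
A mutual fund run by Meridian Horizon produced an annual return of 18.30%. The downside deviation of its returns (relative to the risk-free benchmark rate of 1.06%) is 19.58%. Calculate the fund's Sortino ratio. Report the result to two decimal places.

Sortino = (Rp − Rf) / σd = (18.30% − 1.06%) / 19.58% = 17.24% / 19.58% = 0.8805

0.88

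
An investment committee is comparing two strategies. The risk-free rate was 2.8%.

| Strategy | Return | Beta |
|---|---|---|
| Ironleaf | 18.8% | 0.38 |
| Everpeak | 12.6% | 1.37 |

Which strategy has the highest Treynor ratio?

Ironleaf: Treynor = (18.8% − 2.8%) / 0.38 = 42.105
Everpeak: Treynor = (12.6% − 2.8%) / 1.37 = 7.153
Highest: Ironleaf (42.105).

Ironleaf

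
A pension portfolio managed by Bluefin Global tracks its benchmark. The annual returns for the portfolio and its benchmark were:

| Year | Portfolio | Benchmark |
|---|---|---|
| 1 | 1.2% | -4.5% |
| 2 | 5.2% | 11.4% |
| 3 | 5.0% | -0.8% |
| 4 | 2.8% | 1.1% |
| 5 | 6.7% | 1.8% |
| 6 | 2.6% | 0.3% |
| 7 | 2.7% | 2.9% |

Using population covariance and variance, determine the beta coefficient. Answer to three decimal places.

0.196

r̄p = 3.7429%,  r̄m = 1.7429%
Cov = Σ(rp − r̄p)(rm − r̄m) / 7 = 3.9953
Var(rm) = Σ(rm − r̄m)² / 7 = 20.3624
β = Cov / Var = 3.9953 / 20.3624 = 0.1962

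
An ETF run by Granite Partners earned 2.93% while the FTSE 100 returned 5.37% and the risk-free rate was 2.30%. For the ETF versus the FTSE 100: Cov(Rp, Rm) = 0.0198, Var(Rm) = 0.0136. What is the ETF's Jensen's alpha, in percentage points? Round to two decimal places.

β = Cov / Var = 0.0198 / 0.0136 = 1.4559
E[R] = Rf + β(Rm − Rf) = 2.30% + 1.4559 × (5.37% − 2.30%) = 6.7696%
α = Rp − E[R] = 2.93% − 6.7696% = -3.8396

-3.84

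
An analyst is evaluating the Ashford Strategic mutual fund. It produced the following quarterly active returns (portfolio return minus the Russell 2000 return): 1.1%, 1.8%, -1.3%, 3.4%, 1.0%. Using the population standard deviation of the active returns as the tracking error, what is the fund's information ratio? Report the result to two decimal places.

μ = (1.1 + 1.8 − 1.3 + 3.4 + 1) / 5 = 1.2000%
Σ(r − μ)² = 11.5000; population σ = √(11.5000/5) = 1.5166%
IR = μ / tracking error = 1.2000 / 1.5166 = 0.7912

0.79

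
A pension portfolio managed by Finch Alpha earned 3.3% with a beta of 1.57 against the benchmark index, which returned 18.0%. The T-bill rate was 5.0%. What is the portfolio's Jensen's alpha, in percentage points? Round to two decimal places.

CAPM expected return = Rf + β(Rm − Rf) = 5.0% + 1.57 × (18.0% − 5.0%) = 5 + 1.57 × 13.00 = 25.4100%
Jensen's α = Rp − E[R] = 3.3% − 25.4100% = -22.1100

-22.11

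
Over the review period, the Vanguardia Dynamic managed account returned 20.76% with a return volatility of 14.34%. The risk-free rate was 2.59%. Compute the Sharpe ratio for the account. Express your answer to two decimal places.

1.27

Sharpe = (Rp − Rf) / σp = (20.76% − 2.59%) / 14.34% = 18.17% / 14.34% = 1.2671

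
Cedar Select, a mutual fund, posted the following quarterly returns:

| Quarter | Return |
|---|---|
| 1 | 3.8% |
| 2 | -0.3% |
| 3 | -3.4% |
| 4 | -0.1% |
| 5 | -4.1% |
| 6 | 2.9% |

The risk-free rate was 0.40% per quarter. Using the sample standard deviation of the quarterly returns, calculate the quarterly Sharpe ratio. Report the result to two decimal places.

-0.19

r̄ = (3.8 − 0.3 − 3.4 − 0.1 − 4.1 + 2.9) / 6 = -0.2000%
Sample std dev = √[51.0800 / 5] = 3.1962%
Sharpe = (r̄ − rf) / σ = (-0.2000 − 0.4) / 3.1962 = -0.6000 / 3.1962 = -0.1877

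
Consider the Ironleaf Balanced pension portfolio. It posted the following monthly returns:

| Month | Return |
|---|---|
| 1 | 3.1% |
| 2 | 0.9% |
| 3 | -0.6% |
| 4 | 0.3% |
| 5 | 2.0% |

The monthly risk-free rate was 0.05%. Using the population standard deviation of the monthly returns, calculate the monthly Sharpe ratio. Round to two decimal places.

0.84

μ = (3.1 + 0.9 − 0.6 + 0.3 + 2) / 5 = 1.1400%
Population σ = √[Σ(r − μ)² / 5] = √[8.3720 / 5] = √1.6744 = 1.2940%
Sharpe = (μ − rf) / σ = (1.1400 − 0.05) / 1.2940 = 1.0900 / 1.2940 = 0.8423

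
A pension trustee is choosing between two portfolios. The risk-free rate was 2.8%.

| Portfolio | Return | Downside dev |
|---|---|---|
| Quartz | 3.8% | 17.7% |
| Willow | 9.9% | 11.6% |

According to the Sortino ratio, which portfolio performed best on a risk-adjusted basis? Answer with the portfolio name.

Willow

Quartz: Sortino ratio = (3.8% − 2.8%) / 17.7% = 0.056
Willow: Sortino ratio = (9.9% − 2.8%) / 11.6% = 0.612
Highest: Willow (0.612).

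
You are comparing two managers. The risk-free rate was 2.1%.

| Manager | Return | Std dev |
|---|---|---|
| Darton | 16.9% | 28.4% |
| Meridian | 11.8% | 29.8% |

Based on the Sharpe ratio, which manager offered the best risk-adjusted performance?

Darton: Sharpe ratio = (16.9% − 2.1%) / 28.4% = 0.521
Meridian: Sharpe ratio = (11.8% − 2.1%) / 29.8% = 0.326
Highest: Darton (0.521).

Darton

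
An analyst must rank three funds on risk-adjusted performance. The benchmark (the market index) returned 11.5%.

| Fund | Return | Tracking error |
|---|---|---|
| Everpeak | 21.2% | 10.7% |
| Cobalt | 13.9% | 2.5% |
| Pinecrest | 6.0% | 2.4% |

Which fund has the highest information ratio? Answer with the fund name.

Everpeak: IR = (21.2% − 11.5%) / 10.7% = 0.907
Cobalt: IR = (13.9% − 11.5%) / 2.5% = 0.960
Pinecrest: IR = (6.0% − 11.5%) / 2.4% = -2.292
Highest: Cobalt (0.960).

Cobalt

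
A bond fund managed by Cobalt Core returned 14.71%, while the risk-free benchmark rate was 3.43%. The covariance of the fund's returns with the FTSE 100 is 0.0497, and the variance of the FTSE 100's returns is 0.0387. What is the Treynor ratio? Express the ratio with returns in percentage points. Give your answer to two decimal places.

8.78

β = Cov / Var = 0.0497 / 0.0387 = 1.2842
Treynor = (Rp − Rf) / β = (14.71% − 3.43%) / 1.2842 = 11.28 / 1.2842 = 8.7837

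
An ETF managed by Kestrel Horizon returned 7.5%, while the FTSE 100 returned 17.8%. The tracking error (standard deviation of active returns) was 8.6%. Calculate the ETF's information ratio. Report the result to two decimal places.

-1.20

IR = (Rp − Rb) / TE = (7.5% − 17.8%) / 8.6% = -10.30% / 8.6% = -1.1977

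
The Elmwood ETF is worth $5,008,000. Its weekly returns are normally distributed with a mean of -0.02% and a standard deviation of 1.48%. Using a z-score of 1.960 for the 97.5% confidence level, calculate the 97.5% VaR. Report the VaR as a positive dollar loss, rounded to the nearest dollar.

Return at the 97.5% tail: μ − z·σ = -0.02% − 1.960 × 1.48% = -0.02 − 2.9008 = -2.9208%
VaR = −(-2.9208%) × $5,008,000 = 2.9208% × $5,008,000 = $146,274

$146,274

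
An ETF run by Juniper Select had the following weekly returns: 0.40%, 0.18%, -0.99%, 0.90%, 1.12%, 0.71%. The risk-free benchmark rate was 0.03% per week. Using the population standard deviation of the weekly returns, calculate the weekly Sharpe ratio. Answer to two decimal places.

0.52

Mean return r̄ = 2.320 / 6 = 0.3867%
Σ(r − r̄)² = (0.4 − 0.3867)² + (0.18 − 0.3867)² + (-0.99 − 0.3867)² + … = 2.8439
σ = √[2.8439 / 6] = 0.6885%
Sharpe = (r̄ − rf) / σ = (0.3867 − 0.03) / 0.6885 = 0.3567 / 0.6885 = 0.5181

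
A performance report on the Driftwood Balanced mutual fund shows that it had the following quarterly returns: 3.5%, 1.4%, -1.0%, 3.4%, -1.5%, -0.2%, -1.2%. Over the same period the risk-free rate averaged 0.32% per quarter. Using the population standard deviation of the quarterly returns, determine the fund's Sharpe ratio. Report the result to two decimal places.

r̄ = (3.5 + 1.4 − 1 + 3.4 − 1.5 − 0.2 − 1.2) / 7 = 0.6286%
Population std dev = √[27.7343 / 7] = 1.9905%
Sharpe = (r̄ − rf) / σ = (0.6286 − 0.32) / 1.9905 = 0.3086 / 1.9905 = 0.1550

0.16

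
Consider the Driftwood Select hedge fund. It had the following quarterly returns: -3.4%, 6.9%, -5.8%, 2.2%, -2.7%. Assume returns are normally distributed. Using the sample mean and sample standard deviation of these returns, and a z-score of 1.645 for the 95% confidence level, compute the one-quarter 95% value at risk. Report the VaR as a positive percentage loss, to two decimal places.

8.92

r̄ = (-3.4 + 6.9 − 5.8 + 2.2 − 2.7) / 5 = -2.80 / 5 = -0.5600%
Sample σ = √[Σ(r − r̄)² / 4] = √[103.3720 / 4] = √25.8430 = 5.0836%
VaR = −(r̄ − z·σ) = −(-0.5600 − 1.645 × 5.0836) = −(-8.9225) = 8.9225%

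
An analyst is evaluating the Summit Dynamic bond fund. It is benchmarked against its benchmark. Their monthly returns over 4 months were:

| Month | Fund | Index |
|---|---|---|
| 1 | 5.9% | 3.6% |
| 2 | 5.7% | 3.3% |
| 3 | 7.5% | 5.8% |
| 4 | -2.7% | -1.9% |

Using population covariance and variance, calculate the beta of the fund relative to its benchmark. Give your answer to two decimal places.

1.39

r̄p = 4.1000%,  r̄m = 2.7000%
Cov = Σ(rp − r̄p)(rm − r̄m) / 4 = 11.1000
Var(rm) = Σ(rm − r̄m)² / 4 = 7.9850
β = Cov / Var = 11.1000 / 7.9850 = 1.3901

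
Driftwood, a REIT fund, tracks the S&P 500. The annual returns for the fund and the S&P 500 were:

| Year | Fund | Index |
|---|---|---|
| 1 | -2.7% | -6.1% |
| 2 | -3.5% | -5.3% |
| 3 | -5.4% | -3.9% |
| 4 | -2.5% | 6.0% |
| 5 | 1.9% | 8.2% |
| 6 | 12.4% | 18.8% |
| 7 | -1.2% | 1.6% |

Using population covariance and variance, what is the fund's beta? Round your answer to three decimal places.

0.597

r̄p = -0.1429%,  r̄m = 2.7571%
Cov = Σ(rp − r̄p)(rm − r̄m) / 7 = 41.5167
Var(rm) = Σ(rm − r̄m)² / 7 = 69.5053
β = Cov / Var = 41.5167 / 69.5053 = 0.5973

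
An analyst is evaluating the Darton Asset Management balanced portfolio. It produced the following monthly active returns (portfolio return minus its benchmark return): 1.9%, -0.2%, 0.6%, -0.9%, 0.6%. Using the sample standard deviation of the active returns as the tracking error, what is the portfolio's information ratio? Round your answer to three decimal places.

μ = (1.9 − 0.2 + 0.6 − 0.9 + 0.6) / 5 = 0.4000%
Σ(r − μ)² = 4.3800; sample σ = √(4.3800/4) = 1.0464%
IR = μ / tracking error = 0.4000 / 1.0464 = 0.3823

0.382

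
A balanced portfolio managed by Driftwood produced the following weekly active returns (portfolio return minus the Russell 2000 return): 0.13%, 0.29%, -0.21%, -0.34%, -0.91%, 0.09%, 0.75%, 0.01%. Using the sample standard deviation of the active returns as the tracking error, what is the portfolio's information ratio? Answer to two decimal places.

r̄ = (0.13 + 0.29 − 0.21 − 0.34 − 0.91 + 0.09 + 0.75 + 0.01) / 8 = -0.190 / 8 = -0.0238%
Σ(r − r̄)² = (0.13 − (-0.0238))² + (0.29 − (-0.0238))² + (-0.21 − (-0.0238))² + … = 1.6550
sample σ = √(1.6550 / 7) = √0.2364 = 0.4862%
IR = r̄ / tracking error = -0.0238 / 0.4862 = -0.0490

-0.05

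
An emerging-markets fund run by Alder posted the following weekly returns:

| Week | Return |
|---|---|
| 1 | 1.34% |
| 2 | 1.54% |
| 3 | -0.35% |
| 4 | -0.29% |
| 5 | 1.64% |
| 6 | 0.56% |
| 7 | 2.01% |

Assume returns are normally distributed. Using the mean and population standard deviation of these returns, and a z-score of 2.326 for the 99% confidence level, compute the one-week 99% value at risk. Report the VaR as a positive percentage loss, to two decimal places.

1.14

Mean return μ = 6.450 / 7 = 0.9214%
Σ(r − μ)² = (1.34 − 0.9214)² + (1.54 − 0.9214)² + … = 5.4739
σ = √[5.4739 / 7] = 0.8843%
VaR = −(μ − z·σ) = −(0.9214 − 2.326 × 0.8843) = −(-1.1355) = 1.1355%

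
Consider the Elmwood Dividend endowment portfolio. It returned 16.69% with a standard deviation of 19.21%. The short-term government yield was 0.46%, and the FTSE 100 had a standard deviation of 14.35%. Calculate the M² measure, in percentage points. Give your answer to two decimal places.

12.58

Sharpe = (Rp − Rf) / σp = (16.69% − 0.46%) / 19.21% = 0.8449
M² = Rf + Sharpe × σm = 0.46% + 0.8449 × 14.35% = 12.5843%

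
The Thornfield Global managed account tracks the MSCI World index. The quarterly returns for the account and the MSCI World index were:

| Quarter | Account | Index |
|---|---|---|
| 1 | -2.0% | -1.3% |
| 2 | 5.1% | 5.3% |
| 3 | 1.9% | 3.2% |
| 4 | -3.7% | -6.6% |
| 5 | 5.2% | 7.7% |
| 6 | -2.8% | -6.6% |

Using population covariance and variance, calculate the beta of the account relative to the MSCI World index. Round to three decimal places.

r̄p = 0.6167%,  r̄m = 0.2833%
Cov = Σ(rp − r̄p)(rm − r̄m) / 6 = 19.6003
Var(rm) = Σ(rm − r̄m)² / 6 = 30.9914
β = Cov / Var = 19.6003 / 30.9914 = 0.6324

0.632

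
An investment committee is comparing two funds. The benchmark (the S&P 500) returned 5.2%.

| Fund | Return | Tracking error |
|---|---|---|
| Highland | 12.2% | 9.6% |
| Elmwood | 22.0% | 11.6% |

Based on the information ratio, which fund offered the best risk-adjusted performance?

Elmwood

Highland: IR = (12.2% − 5.2%) / 9.6% = 0.729
Elmwood: IR = (22.0% − 5.2%) / 11.6% = 1.448
Highest: Elmwood (1.448).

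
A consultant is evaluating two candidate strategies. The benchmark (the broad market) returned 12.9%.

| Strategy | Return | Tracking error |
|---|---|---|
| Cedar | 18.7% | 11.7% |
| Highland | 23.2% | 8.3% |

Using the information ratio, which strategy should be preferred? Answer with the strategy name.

Cedar: IR = (18.7% − 12.9%) / 11.7% = 0.496
Highland: IR = (23.2% − 12.9%) / 8.3% = 1.241
Highest: Highland (1.241).

Highland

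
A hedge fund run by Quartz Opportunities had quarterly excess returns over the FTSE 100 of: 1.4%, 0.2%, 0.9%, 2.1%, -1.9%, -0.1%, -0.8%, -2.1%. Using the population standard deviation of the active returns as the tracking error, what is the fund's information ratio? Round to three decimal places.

-0.027

r̄ = (1.4 + 0.2 + 0.9 + 2.1 − 1.9 − 0.1 − 0.8 − 2.1) / 8 = -0.30 / 8 = -0.0375%
Population σ = √[Σ(r − r̄)² / 8] = √[15.8788 / 8] = √1.9849 = 1.4089%
IR = r̄ / tracking error = -0.0375 / 1.4089 = -0.0266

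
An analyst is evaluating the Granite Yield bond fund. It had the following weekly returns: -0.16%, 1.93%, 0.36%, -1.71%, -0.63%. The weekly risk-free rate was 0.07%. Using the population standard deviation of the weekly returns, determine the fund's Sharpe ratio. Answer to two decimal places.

μ = (-0.16 + 1.93 + 0.36 − 1.71 − 0.63) / 5 = -0.0420%
Population std dev = √[7.1923 / 5] = 1.1994%
Sharpe = (μ − rf) / σ = (-0.0420 − 0.07) / 1.1994 = -0.1120 / 1.1994 = -0.0934

-0.09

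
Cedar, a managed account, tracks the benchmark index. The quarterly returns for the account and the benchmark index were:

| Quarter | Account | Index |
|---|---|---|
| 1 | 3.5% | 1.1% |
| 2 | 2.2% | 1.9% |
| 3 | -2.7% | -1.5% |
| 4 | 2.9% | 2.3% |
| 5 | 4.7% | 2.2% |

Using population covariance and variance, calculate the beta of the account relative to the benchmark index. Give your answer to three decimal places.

1.637

r̄p = 2.1200%,  r̄m = 1.2000%
Cov = Σ(rp − r̄p)(rm − r̄m) / 5 = 3.2740
Var(rm) = Σ(rm − r̄m)² / 5 = 2.0000
β = Cov / Var = 3.2740 / 2.0000 = 1.6370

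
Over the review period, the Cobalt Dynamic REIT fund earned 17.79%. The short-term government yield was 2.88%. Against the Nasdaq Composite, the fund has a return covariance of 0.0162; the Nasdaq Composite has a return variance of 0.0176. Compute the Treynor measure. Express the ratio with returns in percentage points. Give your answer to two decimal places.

16.20

β = Cov / Var = 0.0162 / 0.0176 = 0.9205
Treynor = (Rp − Rf) / β = (17.79% − 2.88%) / 0.9205 = 14.91 / 0.9205 = 16.1977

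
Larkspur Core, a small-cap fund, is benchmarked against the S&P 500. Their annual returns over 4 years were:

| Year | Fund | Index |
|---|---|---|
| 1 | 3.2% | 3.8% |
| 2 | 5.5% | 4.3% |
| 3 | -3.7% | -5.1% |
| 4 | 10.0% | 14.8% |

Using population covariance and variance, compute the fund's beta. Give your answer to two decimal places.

r̄p = 3.7500%,  r̄m = 4.4500%
Cov = Σ(rp − r̄p)(rm − r̄m) / 4 = 33.9825
Var(rm) = Σ(rm − r̄m)² / 4 = 49.6925
β = Cov / Var = 33.9825 / 49.6925 = 0.6839

0.68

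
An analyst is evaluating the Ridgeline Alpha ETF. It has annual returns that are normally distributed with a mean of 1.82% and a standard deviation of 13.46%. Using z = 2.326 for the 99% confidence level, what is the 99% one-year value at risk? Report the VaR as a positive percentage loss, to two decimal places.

29.49

VaR (as % loss) = −(μ − z·σ) = −(1.82% − 2.326 × 13.46%) = −(-29.48796%) = 29.48796%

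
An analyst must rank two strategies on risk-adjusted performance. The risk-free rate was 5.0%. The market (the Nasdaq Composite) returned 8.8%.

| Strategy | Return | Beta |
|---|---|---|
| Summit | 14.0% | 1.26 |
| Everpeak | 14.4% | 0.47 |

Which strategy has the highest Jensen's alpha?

Summit: α = 14.0% − [5.0% + 1.26 × (8.8% − 5.0%)] = 4.212
Everpeak: α = 14.4% − [5.0% + 0.47 × (8.8% − 5.0%)] = 7.614
Highest: Everpeak (7.614).

Everpeak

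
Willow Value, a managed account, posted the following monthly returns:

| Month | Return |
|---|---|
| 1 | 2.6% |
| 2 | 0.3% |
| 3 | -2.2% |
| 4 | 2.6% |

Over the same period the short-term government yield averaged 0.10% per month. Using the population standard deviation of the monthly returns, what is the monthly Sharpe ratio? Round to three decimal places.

0.366

r̄ = (2.6 + 0.3 − 2.2 + 2.6) / 4 = 0.8250%
Population std dev = √[15.7275 / 4] = 1.9829%
Sharpe = (r̄ − rf) / σ = (0.8250 − 0.1) / 1.9829 = 0.7250 / 1.9829 = 0.3656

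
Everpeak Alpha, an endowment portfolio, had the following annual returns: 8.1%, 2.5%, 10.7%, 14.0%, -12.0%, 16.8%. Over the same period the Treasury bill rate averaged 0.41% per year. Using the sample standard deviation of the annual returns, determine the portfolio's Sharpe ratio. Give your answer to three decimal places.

Mean return r̄ = 40.10 / 6 = 6.6833%
Σ(r − r̄)² = (8.1 − 6.6833)² + (2.5 − 6.6833)² + (10.7 − 6.6833)² + … = 540.5883
σ = √[540.5883 / 5] = 10.3980%
Sharpe = (r̄ − rf) / σ = (6.6833 − 0.41) / 10.3980 = 6.2733 / 10.3980 = 0.6033

0.603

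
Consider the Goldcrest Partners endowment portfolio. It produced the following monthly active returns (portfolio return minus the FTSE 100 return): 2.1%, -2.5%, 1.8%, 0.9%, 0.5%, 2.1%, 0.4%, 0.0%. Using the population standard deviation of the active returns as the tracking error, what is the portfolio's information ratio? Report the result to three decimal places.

Mean return μ = 5.30 / 8 = 0.6625%
Σ(r − μ)² = 16.0188; population σ = √(16.0188/8) = 1.4150%
IR = μ / tracking error = 0.6625 / 1.4150 = 0.4682

0.468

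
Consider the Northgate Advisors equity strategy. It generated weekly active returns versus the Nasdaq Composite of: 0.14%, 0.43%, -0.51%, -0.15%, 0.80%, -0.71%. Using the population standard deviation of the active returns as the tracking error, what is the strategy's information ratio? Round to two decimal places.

0.00

μ = (0.14 + 0.43 − 0.51 − 0.15 + 0.8 − 0.71) / 6 = 0.000 / 6 = 0.0000%
Population std dev = √[1.6312 / 6] = 0.5214%
IR = μ / tracking error = 0.0000 / 0.5214 = 0.0000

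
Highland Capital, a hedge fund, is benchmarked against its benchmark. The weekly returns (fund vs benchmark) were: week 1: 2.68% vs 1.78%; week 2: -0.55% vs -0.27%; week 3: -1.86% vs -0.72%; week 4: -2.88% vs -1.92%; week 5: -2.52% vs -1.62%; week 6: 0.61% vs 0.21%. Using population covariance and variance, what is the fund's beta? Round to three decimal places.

r̄p = -0.7533%,  r̄m = -0.4233%
Cov = Σ(rp − r̄p)(rm − r̄m) / 6 = 2.3475
Var(rm) = Σ(rm − r̄m)² / 6 = 1.5066
β = Cov / Var = 2.3475 / 1.5066 = 1.5581

1.558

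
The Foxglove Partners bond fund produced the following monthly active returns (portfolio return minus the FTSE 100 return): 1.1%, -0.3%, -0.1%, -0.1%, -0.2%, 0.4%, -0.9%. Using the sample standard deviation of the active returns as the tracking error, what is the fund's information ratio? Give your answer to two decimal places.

μ = (1.1 − 0.3 − 0.1 − 0.1 − 0.2 + 0.4 − 0.9) / 7 = -0.0143%
Sample std dev = √[2.3286 / 6] = 0.6230%
IR = μ / tracking error = -0.0143 / 0.6230 = -0.0230

-0.02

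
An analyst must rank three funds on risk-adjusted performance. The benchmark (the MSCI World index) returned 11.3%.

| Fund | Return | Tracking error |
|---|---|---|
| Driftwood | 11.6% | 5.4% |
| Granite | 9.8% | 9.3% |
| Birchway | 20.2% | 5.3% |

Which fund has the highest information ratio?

Birchway

Driftwood: IR = (11.6% − 11.3%) / 5.4% = 0.056
Granite: IR = (9.8% − 11.3%) / 9.3% = -0.161
Birchway: IR = (20.2% − 11.3%) / 5.3% = 1.679
Highest: Birchway (1.679).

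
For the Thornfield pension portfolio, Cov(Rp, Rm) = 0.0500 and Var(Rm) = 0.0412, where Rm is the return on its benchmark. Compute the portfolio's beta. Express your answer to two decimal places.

1.21

β = Cov(Rp, Rm) / Var(Rm) = 0.0500 / 0.0412 = 1.2136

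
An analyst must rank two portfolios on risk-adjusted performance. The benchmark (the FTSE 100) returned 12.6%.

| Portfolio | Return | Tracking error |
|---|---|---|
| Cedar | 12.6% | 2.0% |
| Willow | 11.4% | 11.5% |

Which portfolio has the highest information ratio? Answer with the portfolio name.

Cedar

Cedar: IR = (12.6% − 12.6%) / 2.0% = 0.000
Willow: IR = (11.4% − 12.6%) / 11.5% = -0.104
Highest: Cedar (0.000).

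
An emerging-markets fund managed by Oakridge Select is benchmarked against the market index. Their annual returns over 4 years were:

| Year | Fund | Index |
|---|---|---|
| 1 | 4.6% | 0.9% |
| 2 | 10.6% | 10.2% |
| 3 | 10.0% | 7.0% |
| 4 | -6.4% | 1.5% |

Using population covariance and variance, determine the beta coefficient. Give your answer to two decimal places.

r̄p = 4.7000%,  r̄m = 4.9000%
Cov = Σ(rp − r̄p)(rm − r̄m) / 4 = 20.1350
Var(rm) = Σ(rm − r̄m)² / 4 = 15.0150
β = Cov / Var = 20.1350 / 15.0150 = 1.3410

1.34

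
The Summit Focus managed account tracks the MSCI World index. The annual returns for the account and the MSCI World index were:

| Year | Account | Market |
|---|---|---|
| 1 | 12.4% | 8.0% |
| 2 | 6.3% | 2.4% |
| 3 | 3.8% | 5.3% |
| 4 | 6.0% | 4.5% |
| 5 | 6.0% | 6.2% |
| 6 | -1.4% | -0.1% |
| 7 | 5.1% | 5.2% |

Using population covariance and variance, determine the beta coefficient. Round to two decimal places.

1.28

r̄p = 5.4571%,  r̄m = 4.5000%
Cov = Σ(rp − r̄p)(rm − r̄m) / 7 = 7.6314
Var(rm) = Σ(rm − r̄m)² / 7 = 5.9771
β = Cov / Var = 7.6314 / 5.9771 = 1.2768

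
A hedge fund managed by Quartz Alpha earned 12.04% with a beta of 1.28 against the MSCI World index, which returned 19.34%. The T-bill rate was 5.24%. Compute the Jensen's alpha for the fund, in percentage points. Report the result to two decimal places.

CAPM expected return = Rf + β(Rm − Rf) = 5.24% + 1.28 × (19.34% − 5.24%) = 5.24 + 1.28 × 14.10 = 23.2880%
Jensen's α = Rp − E[R] = 12.04% − 23.2880% = -11.2480

-11.25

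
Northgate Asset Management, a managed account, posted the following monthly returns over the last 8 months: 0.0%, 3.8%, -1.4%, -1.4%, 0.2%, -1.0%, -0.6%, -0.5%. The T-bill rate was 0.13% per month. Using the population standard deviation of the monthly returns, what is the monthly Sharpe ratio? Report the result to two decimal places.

r̄ = (0 + 3.8 − 1.4 − 1.4 + 0.2 − 1 − 0.6 − 0.5) / 8 = -0.90 / 8 = -0.1125%
Population σ = √[Σ(r − r̄)² / 8] = √[19.9088 / 8] = √2.4886 = 1.5775%
Sharpe = (r̄ − rf) / σ = (-0.1125 − 0.13) / 1.5775 = -0.2425 / 1.5775 = -0.1537

-0.15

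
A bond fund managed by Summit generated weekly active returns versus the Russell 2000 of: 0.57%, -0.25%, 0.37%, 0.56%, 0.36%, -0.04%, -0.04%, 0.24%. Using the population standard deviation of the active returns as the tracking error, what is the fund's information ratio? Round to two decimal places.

0.78

r̄ = (0.57 − 0.25 + 0.37 + 0.56 + 0.36 − 0.04 − 0.04 + 0.24) / 8 = 1.770 / 8 = 0.2213%
Population std dev = √[0.6367 / 8] = 0.2821%
IR = r̄ / tracking error = 0.2213 / 0.2821 = 0.7845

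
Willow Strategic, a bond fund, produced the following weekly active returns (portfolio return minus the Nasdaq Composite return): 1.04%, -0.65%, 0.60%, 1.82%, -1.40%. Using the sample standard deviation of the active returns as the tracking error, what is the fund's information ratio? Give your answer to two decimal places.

0.22

r̄ = (1.04 − 0.65 + 0.6 + 1.82 − 1.4) / 5 = 1.410 / 5 = 0.2820%
Sample σ = √[Σ(r − r̄)² / 4] = √[6.7389 / 4] = √1.6847 = 1.2980%
IR = r̄ / tracking error = 0.2820 / 1.2980 = 0.2173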